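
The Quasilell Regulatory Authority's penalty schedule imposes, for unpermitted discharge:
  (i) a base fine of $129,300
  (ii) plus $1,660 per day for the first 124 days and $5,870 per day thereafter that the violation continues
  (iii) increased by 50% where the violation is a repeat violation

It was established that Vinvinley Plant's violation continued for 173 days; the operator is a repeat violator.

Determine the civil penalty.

$934,155

First 124 days: 124 × $1,660 = $205,840
Remaining days: (173 − 124) × $5,870 = $287,630
Per-day component: $205,840 + $287,630 = $493,470
Base plus per-day: $129,300 + $493,470 = $622,770
Enhancement: 50% of $622,770 = $311,385
Enhanced fine: $622,770 + $311,385 = $934,155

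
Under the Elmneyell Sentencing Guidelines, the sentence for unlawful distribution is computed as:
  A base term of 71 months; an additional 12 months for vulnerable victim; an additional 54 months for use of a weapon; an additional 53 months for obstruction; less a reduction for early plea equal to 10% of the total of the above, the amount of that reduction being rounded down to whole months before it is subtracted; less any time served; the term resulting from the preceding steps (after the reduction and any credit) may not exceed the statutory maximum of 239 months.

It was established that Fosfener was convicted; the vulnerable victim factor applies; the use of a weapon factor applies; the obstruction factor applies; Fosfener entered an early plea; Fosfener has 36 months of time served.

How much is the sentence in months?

135 months

Vulnerable victim enhancement: +12 months
Use of a weapon enhancement: +54 months
Obstruction enhancement: +53 months
Adjusted term: 71 months + 12 months + 54 months + 53 months = 190 months
Early plea reduction: 10% of 190 months = 19 months (rounded down)
After reduction: 190 − 19 = 171 months
Less time served: 171 months − 36 months = 135 months
Cap at 239 months: 135 months is within the cap, no reduction.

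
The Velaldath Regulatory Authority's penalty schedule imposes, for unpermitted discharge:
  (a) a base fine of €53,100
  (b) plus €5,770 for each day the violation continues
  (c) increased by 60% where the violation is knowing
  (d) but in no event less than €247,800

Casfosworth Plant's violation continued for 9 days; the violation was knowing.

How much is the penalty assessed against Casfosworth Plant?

€247,800

Per-day component: 9 × €5,770 = €51,930
Base plus per-day: €53,100 + €51,930 = €105,030
Enhancement: 60% of €105,030 = €63,018
Enhanced fine: €105,030 + €63,018 = €168,048
Minimum €247,800: €168,048 is below the minimum → €247,800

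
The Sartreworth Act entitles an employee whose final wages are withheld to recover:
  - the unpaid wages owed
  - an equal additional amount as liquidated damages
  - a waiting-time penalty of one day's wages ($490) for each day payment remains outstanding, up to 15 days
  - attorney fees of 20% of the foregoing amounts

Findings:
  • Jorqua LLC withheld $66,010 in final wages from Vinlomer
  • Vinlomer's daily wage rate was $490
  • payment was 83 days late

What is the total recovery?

Liquidated damages (equal amount): $66,010
Penalty days: min(83, 15) = 15
Waiting-time penalty: 15 × $490 = $7,350
Subtotal: $66,010 + $66,010 + $7,350 = $139,370
Attorney fees: 20% of $139,370 = $27,874
Total award: $139,370 + $27,874 = $167,244

Total award: $167,244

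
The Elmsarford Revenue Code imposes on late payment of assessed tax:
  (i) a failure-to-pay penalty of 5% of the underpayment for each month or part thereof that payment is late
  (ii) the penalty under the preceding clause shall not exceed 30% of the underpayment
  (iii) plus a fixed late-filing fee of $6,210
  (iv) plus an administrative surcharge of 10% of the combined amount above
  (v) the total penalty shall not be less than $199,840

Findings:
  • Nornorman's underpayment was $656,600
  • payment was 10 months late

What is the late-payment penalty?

$223,509

Accrued rate: 5% × 10 = 50%, capped at 30% → 30%
Failure-to-pay penalty: 30% of $656,600 = $196,980
Penalty before surcharge: $196,980 + $6,210 = $203,190
Administrative surcharge: 10% of $203,190 = $20,319
Total penalty: $203,190 + $20,319 = $223,509
Minimum $199,840: $223,509 meets the minimum, no increase.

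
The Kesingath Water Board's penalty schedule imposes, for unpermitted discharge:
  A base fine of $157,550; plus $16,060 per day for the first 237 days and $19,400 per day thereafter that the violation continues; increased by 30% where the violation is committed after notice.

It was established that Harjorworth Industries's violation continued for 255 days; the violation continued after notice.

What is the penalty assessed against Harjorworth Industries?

$5,606,861

First 237 days: 237 × $16,060 = $3,806,220
Remaining days: (255 − 237) × $19,400 = $349,200
Per-day component: $3,806,220 + $349,200 = $4,155,420
Base plus per-day: $157,550 + $4,155,420 = $4,312,970
Enhancement: 30% of $4,312,970 = $1,293,891
Enhanced fine: $4,312,970 + $1,293,891 = $5,606,861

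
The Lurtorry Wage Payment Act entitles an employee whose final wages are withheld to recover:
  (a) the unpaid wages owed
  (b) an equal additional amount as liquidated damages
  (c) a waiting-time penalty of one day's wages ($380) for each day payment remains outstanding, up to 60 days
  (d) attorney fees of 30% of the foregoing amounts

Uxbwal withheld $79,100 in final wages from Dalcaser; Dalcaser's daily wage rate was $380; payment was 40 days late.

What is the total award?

$225,420

Liquidated damages (equal amount): $79,100
Penalty days: min(40, 60) = 40
Waiting-time penalty: 40 × $380 = $15,200
Subtotal: $79,100 + $79,100 + $15,200 = $173,400
Attorney fees: 30% of $173,400 = $52,020
Total award: $173,400 + $52,020 = $225,420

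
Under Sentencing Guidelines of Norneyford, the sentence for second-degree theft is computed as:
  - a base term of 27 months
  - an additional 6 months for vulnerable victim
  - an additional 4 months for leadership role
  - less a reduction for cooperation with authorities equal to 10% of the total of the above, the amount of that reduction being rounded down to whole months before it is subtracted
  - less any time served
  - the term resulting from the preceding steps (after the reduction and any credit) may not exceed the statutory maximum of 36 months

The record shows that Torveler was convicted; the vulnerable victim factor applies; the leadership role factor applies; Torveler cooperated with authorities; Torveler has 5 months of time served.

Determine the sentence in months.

Vulnerable victim enhancement: +6 months
Leadership role enhancement: +4 months
Adjusted term: 27 months + 6 months + 4 months = 37 months
Cooperation with authorities reduction: 10% of 37 months = 3 months (rounded down)
After reduction: 37 − 3 = 34 months
Less time served: 34 months − 5 months = 29 months
Cap at 36 months: 29 months is within the cap, no reduction.

29 months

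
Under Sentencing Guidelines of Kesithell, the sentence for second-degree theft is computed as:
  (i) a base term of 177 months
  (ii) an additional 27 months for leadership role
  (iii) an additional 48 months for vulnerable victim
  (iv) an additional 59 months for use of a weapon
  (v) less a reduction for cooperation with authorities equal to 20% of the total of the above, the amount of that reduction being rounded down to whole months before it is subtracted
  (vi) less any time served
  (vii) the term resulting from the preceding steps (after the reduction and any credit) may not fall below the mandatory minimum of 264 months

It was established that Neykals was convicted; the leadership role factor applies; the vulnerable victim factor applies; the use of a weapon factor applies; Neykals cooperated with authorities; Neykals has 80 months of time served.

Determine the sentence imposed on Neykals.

Leadership role enhancement: +27 months
Vulnerable victim enhancement: +48 months
Use of a weapon enhancement: +59 months
Adjusted term: 177 months + 27 months + 48 months + 59 months = 311 months
Cooperation with authorities reduction: 20% of 311 months = 62 months (rounded down)
After reduction: 311 − 62 = 249 months
Less time served: 249 months − 80 months = 169 months
Minimum 264 months: 169 months is below the minimum → 264 months

264 months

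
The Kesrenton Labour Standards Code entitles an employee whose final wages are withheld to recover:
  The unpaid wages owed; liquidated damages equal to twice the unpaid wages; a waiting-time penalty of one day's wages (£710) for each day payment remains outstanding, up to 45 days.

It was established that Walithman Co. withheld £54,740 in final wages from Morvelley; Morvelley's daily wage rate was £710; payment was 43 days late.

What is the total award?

Doubled: 2 × £54,740 = £109,480
Penalty days: min(43, 45) = 43
Waiting-time penalty: 43 × £710 = £30,530
Total award: £54,740 + £109,480 + £30,530 = £194,750

Total award: £194,750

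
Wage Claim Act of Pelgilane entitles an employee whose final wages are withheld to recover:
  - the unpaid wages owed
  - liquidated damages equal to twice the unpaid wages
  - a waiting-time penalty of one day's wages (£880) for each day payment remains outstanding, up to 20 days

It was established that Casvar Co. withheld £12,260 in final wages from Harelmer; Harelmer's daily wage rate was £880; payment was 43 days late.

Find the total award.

Doubled: 2 × £12,260 = £24,520
Penalty days: min(43, 20) = 20
Waiting-time penalty: 20 × £880 = £17,600
Total award: £12,260 + £24,520 + £17,600 = £54,380

£54,380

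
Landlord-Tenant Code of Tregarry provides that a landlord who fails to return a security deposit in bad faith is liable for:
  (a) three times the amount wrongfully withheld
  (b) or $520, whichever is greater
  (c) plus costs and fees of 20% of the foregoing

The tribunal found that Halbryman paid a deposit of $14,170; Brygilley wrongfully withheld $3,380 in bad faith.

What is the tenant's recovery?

Trebled: 3 × $3,380 = $10,140
Minimum $520: $10,140 meets the minimum, no increase.
Costs and fees: 20% of $10,140 = $2,028
Total recovery: $10,140 + $2,028 = $12,168

$12,168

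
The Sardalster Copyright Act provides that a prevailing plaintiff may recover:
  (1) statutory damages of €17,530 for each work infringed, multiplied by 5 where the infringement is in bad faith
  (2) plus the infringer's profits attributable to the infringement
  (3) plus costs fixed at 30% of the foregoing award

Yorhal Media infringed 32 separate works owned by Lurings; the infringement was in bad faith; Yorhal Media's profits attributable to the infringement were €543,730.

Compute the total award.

€4,353,089

Statutory damages: 32 × €17,530 = €560,960
Multiplied by 5: 5 × €560,960 = €2,804,800
Combined award: €2,804,800 + €543,730 = €3,348,530
Costs: 30% of €3,348,530 = €1,004,559
Award plus costs: €3,348,530 + €1,004,559 = €4,353,089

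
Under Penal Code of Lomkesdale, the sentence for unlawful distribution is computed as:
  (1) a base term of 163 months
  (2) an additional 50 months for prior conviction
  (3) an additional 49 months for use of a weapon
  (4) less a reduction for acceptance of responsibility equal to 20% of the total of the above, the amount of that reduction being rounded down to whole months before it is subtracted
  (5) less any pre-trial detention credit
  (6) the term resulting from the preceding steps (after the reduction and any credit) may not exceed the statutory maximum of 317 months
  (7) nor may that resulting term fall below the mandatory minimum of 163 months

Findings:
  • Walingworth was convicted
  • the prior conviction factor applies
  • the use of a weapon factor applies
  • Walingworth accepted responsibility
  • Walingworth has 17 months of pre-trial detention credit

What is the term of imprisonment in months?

Prior conviction enhancement: +50 months
Use of a weapon enhancement: +49 months
Adjusted term: 163 months + 50 months + 49 months = 262 months
Acceptance of responsibility reduction: 20% of 262 months = 52 months (rounded down)
After reduction: 262 − 52 = 210 months
Less pre-trial detention credit: 210 months − 17 months = 193 months
Cap at 317 months: 193 months is within the cap, no reduction.
Minimum 163 months: 193 months meets the minimum, no increase.

Sentence: 193 months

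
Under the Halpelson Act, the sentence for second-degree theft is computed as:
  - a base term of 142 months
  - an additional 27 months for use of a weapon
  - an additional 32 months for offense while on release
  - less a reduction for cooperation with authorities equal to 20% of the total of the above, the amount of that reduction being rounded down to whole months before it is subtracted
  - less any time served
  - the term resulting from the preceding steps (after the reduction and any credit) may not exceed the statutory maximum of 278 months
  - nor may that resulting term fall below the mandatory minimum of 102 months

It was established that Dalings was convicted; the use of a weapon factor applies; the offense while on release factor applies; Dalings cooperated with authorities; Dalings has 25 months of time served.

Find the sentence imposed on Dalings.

136 months

Use of a weapon enhancement: +27 months
Offense while on release enhancement: +32 months
Adjusted term: 142 months + 27 months + 32 months = 201 months
Cooperation with authorities reduction: 20% of 201 months = 40 months (rounded down)
After reduction: 201 − 40 = 161 months
Less time served: 161 months − 25 months = 136 months
Cap at 278 months: 136 months is within the cap, no reduction.
Minimum 102 months: 136 months meets the minimum, no increase.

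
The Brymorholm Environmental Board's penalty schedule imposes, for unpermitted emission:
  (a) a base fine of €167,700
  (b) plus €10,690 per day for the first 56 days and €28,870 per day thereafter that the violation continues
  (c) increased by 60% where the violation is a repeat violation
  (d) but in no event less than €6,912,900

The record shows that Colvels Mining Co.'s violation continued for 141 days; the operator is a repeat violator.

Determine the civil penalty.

€6,912,900

First 56 days: 56 × €10,690 = €598,640
Remaining days: (141 − 56) × €28,870 = €2,453,950
Per-day component: €598,640 + €2,453,950 = €3,052,590
Base plus per-day: €167,700 + €3,052,590 = €3,220,290
Enhancement: 60% of €3,220,290 = €1,932,174
Enhanced fine: €3,220,290 + €1,932,174 = €5,152,464
Minimum €6,912,900: €5,152,464 is below the minimum → €6,912,900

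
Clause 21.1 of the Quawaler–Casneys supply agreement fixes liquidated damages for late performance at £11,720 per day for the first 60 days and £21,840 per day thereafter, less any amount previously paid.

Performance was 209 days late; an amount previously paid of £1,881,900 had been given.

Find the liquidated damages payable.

First 60 days: 60 × £11,720 = £703,200
Remaining days: (209 − 60) × £21,840 = £3,254,160
Accrued per-day damages: £703,200 + £3,254,160 = £3,957,360
Less amount previously paid: £3,957,360 − £1,881,900 = £2,075,460

£2,075,460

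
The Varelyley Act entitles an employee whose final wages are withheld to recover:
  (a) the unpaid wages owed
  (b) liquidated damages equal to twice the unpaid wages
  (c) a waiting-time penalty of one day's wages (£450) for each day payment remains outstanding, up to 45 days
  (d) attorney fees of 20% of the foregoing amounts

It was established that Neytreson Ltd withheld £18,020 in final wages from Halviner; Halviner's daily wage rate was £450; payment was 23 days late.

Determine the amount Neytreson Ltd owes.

Doubled: 2 × £18,020 = £36,040
Penalty days: min(23, 45) = 23
Waiting-time penalty: 23 × £450 = £10,350
Subtotal: £18,020 + £36,040 + £10,350 = £64,410
Attorney fees: 20% of £64,410 = £12,882
Total award: £64,410 + £12,882 = £77,292

£77,292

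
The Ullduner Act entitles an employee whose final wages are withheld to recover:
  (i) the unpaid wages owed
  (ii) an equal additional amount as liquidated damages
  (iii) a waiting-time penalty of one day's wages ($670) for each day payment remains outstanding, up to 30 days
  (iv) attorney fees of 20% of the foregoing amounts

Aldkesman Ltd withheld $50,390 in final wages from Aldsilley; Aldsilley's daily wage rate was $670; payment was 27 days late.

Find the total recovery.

$142,644

Liquidated damages (equal amount): $50,390
Penalty days: min(27, 30) = 27
Waiting-time penalty: 27 × $670 = $18,090
Subtotal: $50,390 + $50,390 + $18,090 = $118,870
Attorney fees: 20% of $118,870 = $23,774
Total award: $118,870 + $23,774 = $142,644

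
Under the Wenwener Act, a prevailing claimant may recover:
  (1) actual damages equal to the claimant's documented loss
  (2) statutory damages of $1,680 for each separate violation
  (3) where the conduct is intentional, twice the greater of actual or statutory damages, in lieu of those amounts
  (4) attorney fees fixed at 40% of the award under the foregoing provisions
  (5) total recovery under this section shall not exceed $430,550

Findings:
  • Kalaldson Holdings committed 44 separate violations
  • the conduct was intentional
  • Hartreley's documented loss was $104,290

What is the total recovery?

Statutory damages: 44 × $1,680 = $73,920
Greater of actual damages ($104,290) or statutory damages ($73,920): $104,290
Doubled: 2 × $104,290 = $208,580
Attorney fees: 40% of $208,580 = $83,432
Total before cap: $208,580 + $83,432 = $292,012
Cap at $430,550: $292,012 is within the cap, no reduction.

$292,012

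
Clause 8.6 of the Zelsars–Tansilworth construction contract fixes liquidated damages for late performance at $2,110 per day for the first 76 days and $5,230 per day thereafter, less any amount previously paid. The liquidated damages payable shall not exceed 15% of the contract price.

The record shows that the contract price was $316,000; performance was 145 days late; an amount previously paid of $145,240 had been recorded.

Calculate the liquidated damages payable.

First 76 days: 76 × $2,110 = $160,360
Remaining days: (145 − 76) × $5,230 = $360,870
Accrued per-day damages: $160,360 + $360,870 = $521,230
Less amount previously paid: $521,230 − $145,240 = $375,990
Cap: 15% of $316,000 = $47,400
Cap at $47,400: $375,990 exceeds the cap → $47,400

$47,400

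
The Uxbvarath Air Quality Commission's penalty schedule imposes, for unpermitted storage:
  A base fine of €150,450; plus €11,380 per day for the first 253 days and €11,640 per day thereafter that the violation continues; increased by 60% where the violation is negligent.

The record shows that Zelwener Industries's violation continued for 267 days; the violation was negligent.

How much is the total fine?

First 253 days: 253 × €11,380 = €2,879,140
Remaining days: (267 − 253) × €11,640 = €162,960
Per-day component: €2,879,140 + €162,960 = €3,042,100
Base plus per-day: €150,450 + €3,042,100 = €3,192,550
Enhancement: 60% of €3,192,550 = €1,915,530
Enhanced fine: €3,192,550 + €1,915,530 = €5,108,080

Civil penalty: €5,108,080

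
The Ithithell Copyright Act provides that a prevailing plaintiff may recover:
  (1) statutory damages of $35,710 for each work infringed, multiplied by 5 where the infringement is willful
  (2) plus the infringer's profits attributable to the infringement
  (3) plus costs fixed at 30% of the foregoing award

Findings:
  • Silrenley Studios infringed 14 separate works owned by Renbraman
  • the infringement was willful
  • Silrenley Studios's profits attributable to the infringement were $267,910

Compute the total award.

Statutory damages: 14 × $35,710 = $499,940
Multiplied by 5: 5 × $499,940 = $2,499,700
Combined award: $2,499,700 + $267,910 = $2,767,610
Costs: 30% of $2,767,610 = $830,283
Award plus costs: $2,767,610 + $830,283 = $3,597,893

$3,597,893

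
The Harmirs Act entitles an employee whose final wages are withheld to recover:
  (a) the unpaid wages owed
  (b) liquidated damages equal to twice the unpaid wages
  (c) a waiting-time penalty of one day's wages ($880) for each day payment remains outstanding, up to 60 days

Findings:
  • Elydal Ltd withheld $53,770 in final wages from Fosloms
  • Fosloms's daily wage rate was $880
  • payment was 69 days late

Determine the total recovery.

Doubled: 2 × $53,770 = $107,540
Penalty days: min(69, 60) = 60
Waiting-time penalty: 60 × $880 = $52,800
Total award: $53,770 + $107,540 + $52,800 = $214,110

$214,110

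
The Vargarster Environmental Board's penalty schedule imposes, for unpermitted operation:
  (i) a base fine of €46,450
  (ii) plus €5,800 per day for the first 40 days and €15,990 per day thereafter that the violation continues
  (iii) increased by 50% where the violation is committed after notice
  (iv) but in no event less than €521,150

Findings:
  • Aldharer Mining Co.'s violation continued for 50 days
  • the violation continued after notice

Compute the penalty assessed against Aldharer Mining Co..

First 40 days: 40 × €5,800 = €232,000
Remaining days: (50 − 40) × €15,990 = €159,900
Per-day component: €232,000 + €159,900 = €391,900
Base plus per-day: €46,450 + €391,900 = €438,350
Enhancement: 50% of €438,350 = €219,175
Enhanced fine: €438,350 + €219,175 = €657,525
Minimum €521,150: €657,525 meets the minimum, no increase.

€657,525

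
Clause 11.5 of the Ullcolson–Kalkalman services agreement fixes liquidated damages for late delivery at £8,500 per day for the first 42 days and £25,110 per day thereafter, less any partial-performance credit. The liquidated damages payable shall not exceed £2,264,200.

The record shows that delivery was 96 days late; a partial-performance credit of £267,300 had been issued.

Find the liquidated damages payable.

First 42 days: 42 × £8,500 = £357,000
Remaining days: (96 − 42) × £25,110 = £1,355,940
Accrued per-day damages: £357,000 + £1,355,940 = £1,712,940
Less partial-performance credit: £1,712,940 − £267,300 = £1,445,640
Cap at £2,264,200: £1,445,640 is within the cap, no reduction.

£1,445,640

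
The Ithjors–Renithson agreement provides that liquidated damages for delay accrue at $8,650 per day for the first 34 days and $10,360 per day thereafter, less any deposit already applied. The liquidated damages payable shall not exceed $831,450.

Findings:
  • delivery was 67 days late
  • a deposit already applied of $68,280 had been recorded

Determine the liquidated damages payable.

$567,700

First 34 days: 34 × $8,650 = $294,100
Remaining days: (67 − 34) × $10,360 = $341,880
Accrued per-day damages: $294,100 + $341,880 = $635,980
Less deposit already applied: $635,980 − $68,280 = $567,700
Cap at $831,450: $567,700 is within the cap, no reduction.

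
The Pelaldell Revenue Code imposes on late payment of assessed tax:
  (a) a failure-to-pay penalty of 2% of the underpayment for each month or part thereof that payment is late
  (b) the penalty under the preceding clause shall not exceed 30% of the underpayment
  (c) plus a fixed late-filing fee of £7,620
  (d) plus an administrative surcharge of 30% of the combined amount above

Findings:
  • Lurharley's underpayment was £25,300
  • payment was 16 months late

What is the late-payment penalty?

£19,773

Accrued rate: 2% × 16 = 32%, capped at 30% → 30%
Failure-to-pay penalty: 30% of £25,300 = £7,590
Penalty before surcharge: £7,590 + £7,620 = £15,210
Administrative surcharge: 30% of £15,210 = £4,563
Total penalty: £15,210 + £4,563 = £19,773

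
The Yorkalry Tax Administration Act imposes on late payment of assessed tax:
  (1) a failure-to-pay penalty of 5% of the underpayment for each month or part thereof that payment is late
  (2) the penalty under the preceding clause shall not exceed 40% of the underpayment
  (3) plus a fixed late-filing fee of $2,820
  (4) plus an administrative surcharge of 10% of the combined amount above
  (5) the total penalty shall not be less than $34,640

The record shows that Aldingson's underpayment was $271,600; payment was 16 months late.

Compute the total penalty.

$122,606

Accrued rate: 5% × 16 = 80%, capped at 40% → 40%
Failure-to-pay penalty: 40% of $271,600 = $108,640
Penalty before surcharge: $108,640 + $2,820 = $111,460
Administrative surcharge: 10% of $111,460 = $11,146
Total penalty: $111,460 + $11,146 = $122,606
Minimum $34,640: $122,606 meets the minimum, no increase.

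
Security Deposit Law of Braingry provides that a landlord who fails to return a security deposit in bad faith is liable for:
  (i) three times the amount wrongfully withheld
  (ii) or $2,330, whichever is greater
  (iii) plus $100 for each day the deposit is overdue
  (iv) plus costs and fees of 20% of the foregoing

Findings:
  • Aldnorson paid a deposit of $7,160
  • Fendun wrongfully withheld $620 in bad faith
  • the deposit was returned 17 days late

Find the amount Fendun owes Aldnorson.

$4,836

Trebled: 3 × $620 = $1,860
Minimum $2,330: $1,860 is below the minimum → $2,330
Late-return penalty: 17 × $100 = $1,700
Damages plus late penalty: $2,330 + $1,700 = $4,030
Costs and fees: 20% of $4,030 = $806
Total recovery: $4,030 + $806 = $4,836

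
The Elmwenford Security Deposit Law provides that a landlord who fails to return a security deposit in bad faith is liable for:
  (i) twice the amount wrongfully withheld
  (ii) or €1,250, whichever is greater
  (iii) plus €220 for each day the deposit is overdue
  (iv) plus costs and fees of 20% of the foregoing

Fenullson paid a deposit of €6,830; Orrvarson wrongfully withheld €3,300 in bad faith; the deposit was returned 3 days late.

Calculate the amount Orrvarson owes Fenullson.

Doubled: 2 × €3,300 = €6,600
Minimum €1,250: €6,600 meets the minimum, no increase.
Late-return penalty: 3 × €220 = €660
Damages plus late penalty: €6,600 + €660 = €7,260
Costs and fees: 20% of €7,260 = €1,452
Total recovery: €7,260 + €1,452 = €8,712

€8,712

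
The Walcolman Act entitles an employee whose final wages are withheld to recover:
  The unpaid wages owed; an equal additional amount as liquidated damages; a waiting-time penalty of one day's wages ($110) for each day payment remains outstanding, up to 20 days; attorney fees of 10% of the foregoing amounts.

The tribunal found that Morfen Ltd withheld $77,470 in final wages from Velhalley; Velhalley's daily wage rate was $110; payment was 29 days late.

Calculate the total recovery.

Liquidated damages (equal amount): $77,470
Penalty days: min(29, 20) = 20
Waiting-time penalty: 20 × $110 = $2,200
Subtotal: $77,470 + $77,470 + $2,200 = $157,140
Attorney fees: 10% of $157,140 = $15,714
Total award: $157,140 + $15,714 = $172,854

$172,854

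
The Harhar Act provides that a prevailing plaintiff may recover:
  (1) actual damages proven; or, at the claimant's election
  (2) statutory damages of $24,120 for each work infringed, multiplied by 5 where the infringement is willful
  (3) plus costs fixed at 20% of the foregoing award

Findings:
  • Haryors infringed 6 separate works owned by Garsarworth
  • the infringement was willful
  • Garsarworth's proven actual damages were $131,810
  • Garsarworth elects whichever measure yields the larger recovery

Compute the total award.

$868,320

Statutory damages: 6 × $24,120 = $144,720
Multiplied by 5: 5 × $144,720 = $723,600
Greater of actual damages ($131,810) or enhanced statutory damages ($723,600): $723,600
Costs: 20% of $723,600 = $144,720
Award plus costs: $723,600 + $144,720 = $868,320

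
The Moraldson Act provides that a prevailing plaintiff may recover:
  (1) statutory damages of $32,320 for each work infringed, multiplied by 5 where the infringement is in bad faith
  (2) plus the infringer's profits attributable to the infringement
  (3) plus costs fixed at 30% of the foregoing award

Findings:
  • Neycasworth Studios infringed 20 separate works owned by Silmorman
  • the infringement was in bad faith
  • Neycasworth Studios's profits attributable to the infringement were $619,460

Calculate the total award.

Statutory damages: 20 × $32,320 = $646,400
Multiplied by 5: 5 × $646,400 = $3,232,000
Combined award: $3,232,000 + $619,460 = $3,851,460
Costs: 30% of $3,851,460 = $1,155,438
Award plus costs: $3,851,460 + $1,155,438 = $5,006,898

$5,006,898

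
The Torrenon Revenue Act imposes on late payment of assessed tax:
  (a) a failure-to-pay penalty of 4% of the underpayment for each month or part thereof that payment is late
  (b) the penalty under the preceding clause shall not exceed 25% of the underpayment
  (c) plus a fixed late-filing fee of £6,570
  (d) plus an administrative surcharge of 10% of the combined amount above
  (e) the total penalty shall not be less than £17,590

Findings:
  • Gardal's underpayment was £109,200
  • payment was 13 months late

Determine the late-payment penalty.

£37,257

Accrued rate: 4% × 13 = 52%, capped at 25% → 25%
Failure-to-pay penalty: 25% of £109,200 = £27,300
Penalty before surcharge: £27,300 + £6,570 = £33,870
Administrative surcharge: 10% of £33,870 = £3,387
Total penalty: £33,870 + £3,387 = £37,257
Minimum £17,590: £37,257 meets the minimum, no increase.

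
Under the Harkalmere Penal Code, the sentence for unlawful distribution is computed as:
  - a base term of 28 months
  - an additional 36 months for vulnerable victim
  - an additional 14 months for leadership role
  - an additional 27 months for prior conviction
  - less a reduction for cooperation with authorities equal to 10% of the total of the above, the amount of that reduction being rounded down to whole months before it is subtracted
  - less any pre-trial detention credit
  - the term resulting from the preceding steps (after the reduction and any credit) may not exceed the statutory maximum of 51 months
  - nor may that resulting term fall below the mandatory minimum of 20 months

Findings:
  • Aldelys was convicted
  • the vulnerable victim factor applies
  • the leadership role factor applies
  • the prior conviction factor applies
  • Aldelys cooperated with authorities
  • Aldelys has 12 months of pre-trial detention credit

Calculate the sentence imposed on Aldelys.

Sentence: 51 months

Vulnerable victim enhancement: +36 months
Leadership role enhancement: +14 months
Prior conviction enhancement: +27 months
Adjusted term: 28 months + 36 months + 14 months + 27 months = 105 months
Cooperation with authorities reduction: 10% of 105 months = 10 months (rounded down)
After reduction: 105 − 10 = 95 months
Less pre-trial detention credit: 95 months − 12 months = 83 months
Cap at 51 months: 83 months exceeds the cap → 51 months
Minimum 20 months: 51 months meets the minimum, no increase.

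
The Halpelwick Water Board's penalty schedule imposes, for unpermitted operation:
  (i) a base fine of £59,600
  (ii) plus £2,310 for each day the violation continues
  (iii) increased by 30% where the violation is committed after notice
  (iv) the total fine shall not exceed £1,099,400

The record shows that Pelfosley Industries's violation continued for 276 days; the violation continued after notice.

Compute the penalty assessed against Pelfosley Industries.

£906,308

Per-day component: 276 × £2,310 = £637,560
Base plus per-day: £59,600 + £637,560 = £697,160
Enhancement: 30% of £697,160 = £209,148
Enhanced fine: £697,160 + £209,148 = £906,308
Cap at £1,099,400: £906,308 is within the cap, no reduction.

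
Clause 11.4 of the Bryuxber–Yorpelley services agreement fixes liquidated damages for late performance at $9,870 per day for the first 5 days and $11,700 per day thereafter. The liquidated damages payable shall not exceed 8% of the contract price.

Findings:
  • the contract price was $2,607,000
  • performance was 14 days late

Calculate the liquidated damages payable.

First 5 days: 5 × $9,870 = $49,350
Remaining days: (14 − 5) × $11,700 = $105,300
Accrued per-day damages: $49,350 + $105,300 = $154,650
Cap: 8% of $2,607,000 = $208,560
Cap at $208,560: $154,650 is within the cap, no reduction.

Liquidated damages: $154,650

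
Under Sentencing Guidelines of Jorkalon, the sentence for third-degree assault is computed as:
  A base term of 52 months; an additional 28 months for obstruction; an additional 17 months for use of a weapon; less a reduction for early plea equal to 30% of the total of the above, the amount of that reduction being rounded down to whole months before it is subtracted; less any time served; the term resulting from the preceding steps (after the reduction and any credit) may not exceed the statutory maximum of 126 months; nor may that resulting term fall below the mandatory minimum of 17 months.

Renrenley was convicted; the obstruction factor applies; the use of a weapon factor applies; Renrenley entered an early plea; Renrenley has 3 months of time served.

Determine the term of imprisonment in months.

Obstruction enhancement: +28 months
Use of a weapon enhancement: +17 months
Adjusted term: 52 months + 28 months + 17 months = 97 months
Early plea reduction: 30% of 97 months = 29 months (rounded down)
After reduction: 97 − 29 = 68 months
Less time served: 68 months − 3 months = 65 months
Cap at 126 months: 65 months is within the cap, no reduction.
Minimum 17 months: 65 months meets the minimum, no increase.

Sentence: 65 months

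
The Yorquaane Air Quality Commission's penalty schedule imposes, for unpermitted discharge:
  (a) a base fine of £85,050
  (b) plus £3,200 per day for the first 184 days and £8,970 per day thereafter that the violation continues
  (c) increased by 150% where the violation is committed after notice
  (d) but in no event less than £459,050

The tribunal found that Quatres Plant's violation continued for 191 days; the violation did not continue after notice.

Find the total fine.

First 184 days: 184 × £3,200 = £588,800
Remaining days: (191 − 184) × £8,970 = £62,790
Per-day component: £588,800 + £62,790 = £651,590
Base plus per-day: £85,050 + £651,590 = £736,640
The violation did not continue after notice: no 150% increase.
Minimum £459,050: £736,640 meets the minimum, no increase.

£736,640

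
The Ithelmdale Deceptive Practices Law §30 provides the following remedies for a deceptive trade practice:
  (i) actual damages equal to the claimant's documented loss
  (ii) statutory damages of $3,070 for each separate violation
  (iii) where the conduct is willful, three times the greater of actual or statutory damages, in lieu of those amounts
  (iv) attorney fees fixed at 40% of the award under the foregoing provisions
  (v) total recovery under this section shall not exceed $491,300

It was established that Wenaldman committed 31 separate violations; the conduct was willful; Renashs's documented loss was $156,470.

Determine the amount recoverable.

$491,300

Statutory damages: 31 × $3,070 = $95,170
Greater of actual damages ($156,470) or statutory damages ($95,170): $156,470
Trebled: 3 × $156,470 = $469,410
Attorney fees: 40% of $469,410 = $187,764
Total before cap: $469,410 + $187,764 = $657,174
Cap at $491,300: $657,174 exceeds the cap → $491,300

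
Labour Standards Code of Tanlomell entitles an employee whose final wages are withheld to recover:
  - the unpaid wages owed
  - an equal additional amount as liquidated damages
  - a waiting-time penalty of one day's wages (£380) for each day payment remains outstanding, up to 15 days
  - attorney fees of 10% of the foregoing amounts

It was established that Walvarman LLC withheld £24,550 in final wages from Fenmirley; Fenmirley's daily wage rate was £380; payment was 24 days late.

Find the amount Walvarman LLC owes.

Liquidated damages (equal amount): £24,550
Penalty days: min(24, 15) = 15
Waiting-time penalty: 15 × £380 = £5,700
Subtotal: £24,550 + £24,550 + £5,700 = £54,800
Attorney fees: 10% of £54,800 = £5,480
Total award: £54,800 + £5,480 = £60,280

Total award: £60,280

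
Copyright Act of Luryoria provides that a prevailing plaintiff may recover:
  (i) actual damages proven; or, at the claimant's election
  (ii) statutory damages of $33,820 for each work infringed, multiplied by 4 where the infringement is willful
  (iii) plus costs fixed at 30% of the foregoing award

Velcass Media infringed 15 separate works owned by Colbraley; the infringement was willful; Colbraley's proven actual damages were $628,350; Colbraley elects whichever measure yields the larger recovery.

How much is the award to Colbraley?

$2,637,960

Statutory damages: 15 × $33,820 = $507,300
Multiplied by 4: 4 × $507,300 = $2,029,200
Greater of actual damages ($628,350) or enhanced statutory damages ($2,029,200): $2,029,200
Costs: 30% of $2,029,200 = $608,760
Award plus costs: $2,029,200 + $608,760 = $2,637,960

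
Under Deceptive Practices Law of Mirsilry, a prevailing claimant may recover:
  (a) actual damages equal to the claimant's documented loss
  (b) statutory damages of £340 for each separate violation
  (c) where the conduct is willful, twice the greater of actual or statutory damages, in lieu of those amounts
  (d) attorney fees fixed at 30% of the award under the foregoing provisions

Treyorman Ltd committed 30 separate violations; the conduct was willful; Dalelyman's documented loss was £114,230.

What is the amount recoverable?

£296,998

Statutory damages: 30 × £340 = £10,200
Greater of actual damages (£114,230) or statutory damages (£10,200): £114,230
Doubled: 2 × £114,230 = £228,460
Attorney fees: 30% of £228,460 = £68,538
Total recovery: £228,460 + £68,538 = £296,998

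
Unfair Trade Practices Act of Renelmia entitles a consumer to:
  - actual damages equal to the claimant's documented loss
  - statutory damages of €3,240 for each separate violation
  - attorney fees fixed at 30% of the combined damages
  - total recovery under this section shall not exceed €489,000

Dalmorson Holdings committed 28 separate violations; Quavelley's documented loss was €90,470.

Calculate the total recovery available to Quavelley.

Statutory damages: 28 × €3,240 = €90,720
Combined damages: €90,470 + €90,720 = €181,190
Attorney fees: 30% of €181,190 = €54,357
Total before cap: €181,190 + €54,357 = €235,547
Cap at €489,000: €235,547 is within the cap, no reduction.

€235,547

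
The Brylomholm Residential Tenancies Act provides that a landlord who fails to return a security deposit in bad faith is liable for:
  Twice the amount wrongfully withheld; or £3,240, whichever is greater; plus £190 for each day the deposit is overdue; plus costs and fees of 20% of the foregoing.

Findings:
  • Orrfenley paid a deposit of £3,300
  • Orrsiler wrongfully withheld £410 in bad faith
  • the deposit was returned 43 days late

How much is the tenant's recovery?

Doubled: 2 × £410 = £820
Minimum £3,240: £820 is below the minimum → £3,240
Late-return penalty: 43 × £190 = £8,170
Damages plus late penalty: £3,240 + £8,170 = £11,410
Costs and fees: 20% of £11,410 = £2,282
Total recovery: £11,410 + £2,282 = £13,692

£13,692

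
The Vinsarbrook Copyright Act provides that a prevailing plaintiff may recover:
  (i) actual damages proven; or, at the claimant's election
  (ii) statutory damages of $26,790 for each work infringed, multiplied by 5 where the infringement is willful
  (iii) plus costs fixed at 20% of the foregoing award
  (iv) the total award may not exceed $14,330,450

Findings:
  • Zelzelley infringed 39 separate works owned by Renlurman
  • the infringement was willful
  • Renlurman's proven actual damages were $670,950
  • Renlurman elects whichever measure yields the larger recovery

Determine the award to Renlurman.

$6,268,860

Statutory damages: 39 × $26,790 = $1,044,810
Multiplied by 5: 5 × $1,044,810 = $5,224,050
Greater of actual damages ($670,950) or enhanced statutory damages ($5,224,050): $5,224,050
Costs: 20% of $5,224,050 = $1,044,810
Award plus costs: $5,224,050 + $1,044,810 = $6,268,860
Cap at $14,330,450: $6,268,860 is within the cap, no reduction.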